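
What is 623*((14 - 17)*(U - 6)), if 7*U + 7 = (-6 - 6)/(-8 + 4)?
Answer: 12282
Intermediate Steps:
U = -4/7 (U = -1 + ((-6 - 6)/(-8 + 4))/7 = -1 + (-12/(-4))/7 = -1 + (-12*(-¼))/7 = -1 + (⅐)*3 = -1 + 3/7 = -4/7 ≈ -0.57143)
623*((14 - 17)*(U - 6)) = 623*((14 - 17)*(-4/7 - 6)) = 623*(-3*(-46/7)) = 623*(138/7) = 12282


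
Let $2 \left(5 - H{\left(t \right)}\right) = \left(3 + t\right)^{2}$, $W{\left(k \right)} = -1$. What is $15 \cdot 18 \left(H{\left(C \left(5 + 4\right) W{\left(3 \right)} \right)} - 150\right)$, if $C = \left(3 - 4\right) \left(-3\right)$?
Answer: $-116910$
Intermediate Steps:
$C = 3$ ($C = \left(-1\right) \left(-3\right) = 3$)
$H{\left(t \right)} = 5 - \frac{\left(3 + t\right)^{2}}{2}$
$15 \cdot 18 \left(H{\left(C \left(5 + 4\right) W{\left(3 \right)} \right)} - 150\right) = 15 \cdot 18 \left(\left(5 - \frac{\left(3 + 3 \left(5 + 4\right) \left(-1\right)\right)^{2}}{2}\right) - 150\right) = 270 \left(\left(5 - \frac{\left(3 + 3 \cdot 9 \left(-1\right)\right)^{2}}{2}\right) - 150\right) = 270 \left(\left(5 - \frac{\left(3 + 27 \left(-1\right)\right)^{2}}{2}\right) - 150\right) = 270 \left(\left(5 - \frac{\left(3 - 27\right)^{2}}{2}\right) - 150\right) = 270 \left(\left(5 - \frac{\left(-24\right)^{2}}{2}\right) - 150\right) = 270 \left(\left(5 - 288\right) - 150\right) = 270 \left(-283 - 150\right) = 270 \left(-433\right) = -116910$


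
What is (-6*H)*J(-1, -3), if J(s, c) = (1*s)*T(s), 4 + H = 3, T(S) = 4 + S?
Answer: -18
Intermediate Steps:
H = -1 (H = -4 + 3 = -1)
J(s, c) = s*(4 + s) (J(s, c) = (1*s)*(4 + s) = s*(4 + s))
(-6*H)*J(-1, -3) = (-6*(-1))*(-(4 - 1)) = 6*(-1*3) = 6*(-3) = -18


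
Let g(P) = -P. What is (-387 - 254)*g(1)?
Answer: 641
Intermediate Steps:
(-387 - 254)*g(1) = (-387 - 254)*(-1*1) = -641*(-1) = 641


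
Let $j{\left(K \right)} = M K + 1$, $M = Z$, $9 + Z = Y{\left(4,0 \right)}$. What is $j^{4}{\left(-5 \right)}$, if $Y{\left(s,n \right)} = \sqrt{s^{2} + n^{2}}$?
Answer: $456976$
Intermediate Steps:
$Y{\left(s,n \right)} = \sqrt{n^{2} + s^{2}}$
$Z = -5$ ($Z = -9 + \sqrt{0^{2} + 4^{2}} = -9 + \sqrt{0 + 16} = -9 + \sqrt{16} = -9 + 4 = -5$)
$M = -5$
$j{\left(K \right)} = 1 - 5 K$ ($j{\left(K \right)} = - 5 K + 1 = 1 - 5 K$)
$j^{4}{\left(-5 \right)} = \left(1 - -25\right)^{4} = \left(1 + 25\right)^{4} = 26^{4} = 456976$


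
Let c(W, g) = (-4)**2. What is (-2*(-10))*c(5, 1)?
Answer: 320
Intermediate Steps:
c(W, g) = 16
(-2*(-10))*c(5, 1) = -2*(-10)*16 = 20*16 = 320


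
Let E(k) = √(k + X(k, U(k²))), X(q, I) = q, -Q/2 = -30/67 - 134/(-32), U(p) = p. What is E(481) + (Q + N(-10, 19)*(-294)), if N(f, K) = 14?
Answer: -2210185/536 + √962 ≈ -4092.5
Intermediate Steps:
Q = -4009/536 (Q = -2*(-30/67 - 134/(-32)) = -2*(-30*1/67 - 134*(-1/32)) = -2*(-30/67 + 67/16) = -2*4009/1072 = -4009/536 ≈ -7.4795)
E(k) = √2*√k (E(k) = √(k + k) = √(2*k) = √2*√k)
E(481) + (Q + N(-10, 19)*(-294)) = √2*√481 + (-4009/536 + 14*(-294)) = √962 + (-4009/536 - 4116) = √962 - 2210185/536 = -2210185/536 + √962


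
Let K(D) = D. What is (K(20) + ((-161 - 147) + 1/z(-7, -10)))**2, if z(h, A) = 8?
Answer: 5303809/64 ≈ 82872.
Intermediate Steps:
(K(20) + ((-161 - 147) + 1/z(-7, -10)))**2 = (20 + ((-161 - 147) + 1/8))**2 = (20 + (-308 + 1/8))**2 = (20 - 2463/8)**2 = (-2303/8)**2 = 5303809/64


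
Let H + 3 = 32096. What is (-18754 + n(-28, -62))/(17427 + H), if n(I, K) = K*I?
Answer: -8509/24760 ≈ -0.34366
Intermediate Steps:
H = 32093 (H = -3 + 32096 = 32093)
n(I, K) = I*K
(-18754 + n(-28, -62))/(17427 + H) = (-18754 - 28*(-62))/(17427 + 32093) = (-18754 + 1736)/49520 = -17018*1/49520 = -8509/24760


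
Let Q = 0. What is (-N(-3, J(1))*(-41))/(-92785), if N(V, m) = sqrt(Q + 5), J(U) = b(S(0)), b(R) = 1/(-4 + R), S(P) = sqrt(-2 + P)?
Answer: -41*sqrt(5)/92785 ≈ -0.00098808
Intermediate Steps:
J(U) = 1/(-4 + I*sqrt(2)) (J(U) = 1/(-4 + sqrt(-2 + 0)) = 1/(-4 + sqrt(-2)) = 1/(-4 + I*sqrt(2)))
N(V, m) = sqrt(5) (N(V, m) = sqrt(0 + 5) = sqrt(5))
(-N(-3, J(1))*(-41))/(-92785) = (-sqrt(5)*(-41))/(-92785) = (41*sqrt(5))*(-1/92785) = -41*sqrt(5)/92785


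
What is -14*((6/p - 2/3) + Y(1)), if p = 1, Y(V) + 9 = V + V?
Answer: 70/3 ≈ 23.333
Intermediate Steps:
Y(V) = -9 + 2*V (Y(V) = -9 + (V + V) = -9 + 2*V)
-14*((6/p - 2/3) + Y(1)) = -14*((6/1 - 2/3) + (-9 + 2*1)) = -14*((6*1 - 2*⅓) + (-9 + 2)) = -14*((6 - ⅔) - 7) = -14*(16/3 - 7) = -14*(-5/3) = 70/3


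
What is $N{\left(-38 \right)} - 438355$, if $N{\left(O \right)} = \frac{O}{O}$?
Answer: $-438354$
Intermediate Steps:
$N{\left(O \right)} = 1$
$N{\left(-38 \right)} - 438355 = 1 - 438355 = -438354$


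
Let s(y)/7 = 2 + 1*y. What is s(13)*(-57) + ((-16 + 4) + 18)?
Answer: -5979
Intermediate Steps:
s(y) = 14 + 7*y (s(y) = 7*(2 + 1*y) = 7*(2 + y) = 14 + 7*y)
s(13)*(-57) + ((-16 + 4) + 18) = (14 + 7*13)*(-57) + ((-16 + 4) + 18) = (14 + 91)*(-57) + (-12 + 18) = 105*(-57) + 6 = -5985 + 6 = -5979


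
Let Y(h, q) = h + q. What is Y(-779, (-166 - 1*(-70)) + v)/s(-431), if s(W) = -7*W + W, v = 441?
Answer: -217/1293 ≈ -0.16783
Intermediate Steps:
s(W) = -6*W
Y(-779, (-166 - 1*(-70)) + v)/s(-431) = (-779 + ((-166 - 1*(-70)) + 441))/((-6*(-431))) = (-779 + ((-166 + 70) + 441))/2586 = (-779 + (-96 + 441))*(1/2586) = (-779 + 345)*(1/2586) = -434*1/2586 = -217/1293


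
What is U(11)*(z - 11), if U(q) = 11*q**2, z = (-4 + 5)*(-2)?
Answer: -17303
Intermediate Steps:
z = -2 (z = 1*(-2) = -2)
U(11)*(z - 11) = (11*11**2)*(-2 - 11) = (11*121)*(-13) = 1331*(-13) = -17303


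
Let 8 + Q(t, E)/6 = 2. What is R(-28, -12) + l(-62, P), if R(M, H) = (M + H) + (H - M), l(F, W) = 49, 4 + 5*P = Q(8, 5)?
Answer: 25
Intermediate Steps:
Q(t, E) = -36 (Q(t, E) = -48 + 6*2 = -48 + 12 = -36)
P = -8 (P = -4/5 + (1/5)*(-36) = -4/5 - 36/5 = -8)
R(M, H) = 2*H (R(M, H) = (H + M) + (H - M) = 2*H)
R(-28, -12) + l(-62, P) = 2*(-12) + 49 = -24 + 49 = 25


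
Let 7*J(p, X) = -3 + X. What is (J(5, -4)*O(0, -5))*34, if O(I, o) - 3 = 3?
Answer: -204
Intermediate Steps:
J(p, X) = -3/7 + X/7 (J(p, X) = (-3 + X)/7 = -3/7 + X/7)
O(I, o) = 6 (O(I, o) = 3 + 3 = 6)
(J(5, -4)*O(0, -5))*34 = ((-3/7 + (1/7)*(-4))*6)*34 = ((-3/7 - 4/7)*6)*34 = -1*6*34 = -6*34 = -204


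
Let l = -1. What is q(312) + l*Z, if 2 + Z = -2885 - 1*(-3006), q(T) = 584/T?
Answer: -4568/39 ≈ -117.13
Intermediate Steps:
Z = 119 (Z = -2 + (-2885 - 1*(-3006)) = -2 + (-2885 + 3006) = -2 + 121 = 119)
q(312) + l*Z = 584/312 - 1*119 = 584*(1/312) - 119 = 73/39 - 119 = -4568/39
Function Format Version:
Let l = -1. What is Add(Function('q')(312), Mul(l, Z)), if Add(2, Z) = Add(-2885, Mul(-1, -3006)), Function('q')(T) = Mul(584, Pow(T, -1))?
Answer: Rational(-4568, 39) ≈ -117.13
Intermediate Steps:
Z = 119 (Z = Add(-2, Add(-2885, Mul(-1, -3006))) = Add(-2, Add(-2885, 3006)) = Add(-2, 121) = 119)
Add(Function('q')(312), Mul(l, Z)) = Add(Mul(584, Pow(312, -1)), Mul(-1, 119)) = Add(Mul(584, Rational(1, 312)), -119) = Add(Rational(73, 39), -119) = Rational(-4568, 39)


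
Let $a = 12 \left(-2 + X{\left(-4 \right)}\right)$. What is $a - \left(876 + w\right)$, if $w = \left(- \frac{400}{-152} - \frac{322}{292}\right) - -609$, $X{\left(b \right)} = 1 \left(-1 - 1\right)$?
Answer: $- \frac{4256783}{2774} \approx -1534.5$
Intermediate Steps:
$X{\left(b \right)} = -2$ ($X{\left(b \right)} = 1 \left(-2\right) = -2$)
$a = -48$ ($a = 12 \left(-2 - 2\right) = 12 \left(-4\right) = -48$)
$w = \frac{1693607}{2774}$ ($w = \left(\left(-400\right) \left(- \frac{1}{152}\right) - \frac{161}{146}\right) + 609 = \left(\frac{50}{19} - \frac{161}{146}\right) + 609 = \frac{4241}{2774} + 609 = \frac{1693607}{2774} \approx 610.53$)
$a - \left(876 + w\right) = -48 - \frac{4123631}{2774} = - \frac{4256783}{2774}$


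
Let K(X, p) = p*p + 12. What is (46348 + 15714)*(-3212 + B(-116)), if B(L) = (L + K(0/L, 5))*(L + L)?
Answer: 938129192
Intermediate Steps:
K(X, p) = 12 + p² (K(X, p) = p² + 12 = 12 + p²)
B(L) = 2*L*(37 + L) (B(L) = (L + (12 + 5²))*(L + L) = (L + (12 + 25))*(2*L) = (L + 37)*(2*L) = (37 + L)*(2*L) = 2*L*(37 + L))
(46348 + 15714)*(-3212 + B(-116)) = (46348 + 15714)*(-3212 + 2*(-116)*(37 - 116)) = 62062*(-3212 + 2*(-116)*(-79)) = 62062*(-3212 + 18328) = 62062*15116 = 938129192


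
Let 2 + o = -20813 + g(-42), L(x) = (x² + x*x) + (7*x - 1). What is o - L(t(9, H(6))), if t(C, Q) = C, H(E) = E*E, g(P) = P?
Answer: -21081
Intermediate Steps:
H(E) = E²
L(x) = -1 + 2*x² + 7*x (L(x) = (x² + x²) + (-1 + 7*x) = 2*x² + (-1 + 7*x) = -1 + 2*x² + 7*x)
o = -20857 (o = -2 + (-20813 - 42) = -2 - 20855 = -20857)
o - L(t(9, H(6))) = -20857 - (-1 + 2*9² + 7*9) = -20857 - (-1 + 2*81 + 63) = -20857 - (-1 + 162 + 63) = -20857 - 1*224 = -20857 - 224 = -21081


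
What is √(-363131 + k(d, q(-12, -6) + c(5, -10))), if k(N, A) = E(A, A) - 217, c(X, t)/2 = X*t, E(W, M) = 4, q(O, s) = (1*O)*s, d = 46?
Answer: 4*I*√22709 ≈ 602.78*I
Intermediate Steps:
q(O, s) = O*s
c(X, t) = 2*X*t (c(X, t) = 2*(X*t) = 2*X*t)
k(N, A) = -213 (k(N, A) = 4 - 217 = -213)
√(-363131 + k(d, q(-12, -6) + c(5, -10))) = √(-363131 - 213) = √(-363344) = 4*I*√22709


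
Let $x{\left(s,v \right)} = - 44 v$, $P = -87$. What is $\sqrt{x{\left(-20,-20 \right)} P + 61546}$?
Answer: $i \sqrt{15014} \approx 122.53 i$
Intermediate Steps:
$\sqrt{x{\left(-20,-20 \right)} P + 61546} = \sqrt{\left(-44\right) \left(-20\right) \left(-87\right) + 61546} = \sqrt{880 \left(-87\right) + 61546} = \sqrt{-76560 + 61546} = \sqrt{-15014} = i \sqrt{15014}$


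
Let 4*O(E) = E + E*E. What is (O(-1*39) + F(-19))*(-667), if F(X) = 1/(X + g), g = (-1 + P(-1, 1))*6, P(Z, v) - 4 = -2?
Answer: -6423877/26 ≈ -2.4707e+5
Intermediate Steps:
P(Z, v) = 2 (P(Z, v) = 4 - 2 = 2)
g = 6 (g = (-1 + 2)*6 = 1*6 = 6)
F(X) = 1/(6 + X) (F(X) = 1/(X + 6) = 1/(6 + X))
O(E) = E/4 + E²/4 (O(E) = (E + E*E)/4 = (E + E²)/4 = E/4 + E²/4)
(O(-1*39) + F(-19))*(-667) = ((-1*39)*(1 - 1*39)/4 + 1/(6 - 19))*(-667) = ((¼)*(-39)*(1 - 39) + 1/(-13))*(-667) = ((¼)*(-39)*(-38) - 1/13)*(-667) = (741/2 - 1/13)*(-667) = (9631/26)*(-667) = -6423877/26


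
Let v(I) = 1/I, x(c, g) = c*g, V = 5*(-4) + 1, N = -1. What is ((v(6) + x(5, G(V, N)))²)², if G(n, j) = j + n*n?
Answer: 13609929147883201/1296 ≈ 1.0501e+13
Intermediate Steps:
V = -19 (V = -20 + 1 = -19)
G(n, j) = j + n²
((v(6) + x(5, G(V, N)))²)² = ((1/6 + 5*(-1 + (-19)²))²)² = ((⅙ + 5*(-1 + 361))²)² = ((⅙ + 5*360)²)² = ((⅙ + 1800)²)² = ((10801/6)²)² = (116661601/36)² = 13609929147883201/1296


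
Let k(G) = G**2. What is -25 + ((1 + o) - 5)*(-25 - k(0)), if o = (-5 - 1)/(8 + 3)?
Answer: 975/11 ≈ 88.636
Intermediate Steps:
o = -6/11 ≈ -0.54545
-25 + ((1 + o) - 5)*(-25 - k(0)) = -25 + ((1 - 6/11) - 5)*(-25 - 1*0**2) = -25 + (5/11 - 5)*(-25 - 1*0) = -25 - 50*(-25 + 0)/11 = -25 - 50/11*(-25) = -25 + 1250/11 = 975/11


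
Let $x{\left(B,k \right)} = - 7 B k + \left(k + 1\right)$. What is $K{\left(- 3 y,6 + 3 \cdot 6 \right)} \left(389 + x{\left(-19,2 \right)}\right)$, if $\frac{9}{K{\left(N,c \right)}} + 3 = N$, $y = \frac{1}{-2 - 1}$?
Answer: $-2961$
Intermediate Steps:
$y = - \frac{1}{3}$ ($y = \frac{1}{-3} = - \frac{1}{3} \approx -0.33333$)
$K{\left(N,c \right)} = \frac{9}{-3 + N}$
$x{\left(B,k \right)} = 1 + k - 7 B k$ ($x{\left(B,k \right)} = - 7 B k + \left(1 + k\right) = 1 + k - 7 B k$)
$K{\left(- 3 y,6 + 3 \cdot 6 \right)} \left(389 + x{\left(-19,2 \right)}\right) = \frac{9}{-3 - -1} \left(389 + \left(1 + 2 - \left(-133\right) 2\right)\right) = \frac{9}{-3 + 1} \left(389 + \left(1 + 2 + 266\right)\right) = \frac{9}{-2} \left(389 + 269\right) = 9 \left(- \frac{1}{2}\right) 658 = \left(- \frac{9}{2}\right) 658 = -2961$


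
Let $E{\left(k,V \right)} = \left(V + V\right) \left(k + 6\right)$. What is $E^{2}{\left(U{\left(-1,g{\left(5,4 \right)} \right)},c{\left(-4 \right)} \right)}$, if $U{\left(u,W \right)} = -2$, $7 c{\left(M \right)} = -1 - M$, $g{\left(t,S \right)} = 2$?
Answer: $\frac{576}{49} \approx 11.755$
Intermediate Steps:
$c{\left(M \right)} = - \frac{1}{7} - \frac{M}{7}$ ($c{\left(M \right)} = \frac{-1 - M}{7} = - \frac{1}{7} - \frac{M}{7}$)
$E{\left(k,V \right)} = 2 V \left(6 + k\right)$
$E^{2}{\left(U{\left(-1,g{\left(5,4 \right)} \right)},c{\left(-4 \right)} \right)} = \left(2 \left(- \frac{1}{7} - - \frac{4}{7}\right) \left(6 - 2\right)\right)^{2} = \left(2 \left(- \frac{1}{7} + \frac{4}{7}\right) 4\right)^{2} = \left(2 \cdot \frac{3}{7} \cdot 4\right)^{2} = \left(\frac{24}{7}\right)^{2} = \frac{576}{49}$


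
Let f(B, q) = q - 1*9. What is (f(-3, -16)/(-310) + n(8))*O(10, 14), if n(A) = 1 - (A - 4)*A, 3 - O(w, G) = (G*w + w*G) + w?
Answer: 550179/62 ≈ 8873.9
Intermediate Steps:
f(B, q) = -9 + q (f(B, q) = q - 9 = -9 + q)
O(w, G) = 3 - w - 2*G*w (O(w, G) = 3 - ((G*w + w*G) + w) = 3 - ((G*w + G*w) + w) = 3 - (2*G*w + w) = 3 - (w + 2*G*w) = 3 + (-w - 2*G*w) = 3 - w - 2*G*w)
n(A) = 1 - A*(-4 + A) (n(A) = 1 - (-4 + A)*A = 1 - A*(-4 + A))
(f(-3, -16)/(-310) + n(8))*O(10, 14) = ((-9 - 16)/(-310) + (1 - 1*8² + 4*8))*(3 - 1*10 - 2*14*10) = (-25*(-1/310) + (1 - 1*64 + 32))*(3 - 10 - 280) = (5/62 + (1 - 64 + 32))*(-287) = (5/62 - 31)*(-287) = -1917/62*(-287) = 550179/62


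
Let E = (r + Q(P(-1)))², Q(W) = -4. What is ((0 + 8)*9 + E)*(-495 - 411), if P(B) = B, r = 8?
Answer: -79728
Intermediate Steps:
E = 16 (E = (8 - 4)² = 4² = 16)
((0 + 8)*9 + E)*(-495 - 411) = ((0 + 8)*9 + 16)*(-495 - 411) = (8*9 + 16)*(-906) = (72 + 16)*(-906) = 88*(-906) = -79728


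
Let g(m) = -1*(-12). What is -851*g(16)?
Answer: -10212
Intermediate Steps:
g(m) = 12
-851*g(16) = -851*12 = -10212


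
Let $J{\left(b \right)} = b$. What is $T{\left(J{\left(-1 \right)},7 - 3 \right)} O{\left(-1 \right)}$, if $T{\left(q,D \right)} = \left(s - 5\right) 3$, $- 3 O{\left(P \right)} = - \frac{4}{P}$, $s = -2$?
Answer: $28$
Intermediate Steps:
$O{\left(P \right)} = \frac{4}{3 P}$ ($O{\left(P \right)} = - \frac{\left(-4\right) \frac{1}{P}}{3} = \frac{4}{3 P}$)
$T{\left(q,D \right)} = -21$ ($T{\left(q,D \right)} = \left(-2 - 5\right) 3 = \left(-7\right) 3 = -21$)
$T{\left(J{\left(-1 \right)},7 - 3 \right)} O{\left(-1 \right)} = - 21 \frac{4}{3 \left(-1\right)} = - 21 \cdot \frac{4}{3} \left(-1\right) = \left(-21\right) \left(- \frac{4}{3}\right) = 28$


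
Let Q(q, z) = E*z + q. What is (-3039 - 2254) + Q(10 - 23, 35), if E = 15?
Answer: -4781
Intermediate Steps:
Q(q, z) = q + 15*z (Q(q, z) = 15*z + q = q + 15*z)
(-3039 - 2254) + Q(10 - 23, 35) = (-3039 - 2254) + ((10 - 23) + 15*35) = -5293 + (-13 + 525) = -5293 + 512 = -4781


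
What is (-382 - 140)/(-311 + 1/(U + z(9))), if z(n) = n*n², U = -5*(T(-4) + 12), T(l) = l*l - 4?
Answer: 158949/94699 ≈ 1.6785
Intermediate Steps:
T(l) = -4 + l² (T(l) = l² - 4 = -4 + l²)
U = -120 (U = -5*((-4 + (-4)²) + 12) = -5*((-4 + 16) + 12) = -5*(12 + 12) = -5*24 = -120)
z(n) = n³
(-382 - 140)/(-311 + 1/(U + z(9))) = (-382 - 140)/(-311 + 1/(-120 + 9³)) = -522/(-311 + 1/(-120 + 729)) = -522/(-311 + 1/609) = -522/(-189398/609) = -522*(-609/189398) = 158949/94699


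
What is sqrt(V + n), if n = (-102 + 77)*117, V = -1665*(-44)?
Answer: 3*sqrt(7815) ≈ 265.21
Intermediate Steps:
V = 73260
n = -2925 (n = -25*117 = -2925)
sqrt(V + n) = sqrt(73260 - 2925) = sqrt(70335) = 3*sqrt(7815)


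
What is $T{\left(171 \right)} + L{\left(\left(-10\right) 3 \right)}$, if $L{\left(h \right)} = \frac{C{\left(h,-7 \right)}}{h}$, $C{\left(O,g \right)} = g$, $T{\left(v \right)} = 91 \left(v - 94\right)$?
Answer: $\frac{210217}{30} \approx 7007.2$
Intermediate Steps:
$T{\left(v \right)} = -8554 + 91 v$ ($T{\left(v \right)} = 91 \left(-94 + v\right) = -8554 + 91 v$)
$L{\left(h \right)} = - \frac{7}{h}$
$T{\left(171 \right)} + L{\left(\left(-10\right) 3 \right)} = \left(-8554 + 91 \cdot 171\right) - \frac{7}{\left(-10\right) 3} = \left(-8554 + 15561\right) - \frac{7}{-30} = 7007 - - \frac{7}{30} = 7007 + \frac{7}{30} = \frac{210217}{30}$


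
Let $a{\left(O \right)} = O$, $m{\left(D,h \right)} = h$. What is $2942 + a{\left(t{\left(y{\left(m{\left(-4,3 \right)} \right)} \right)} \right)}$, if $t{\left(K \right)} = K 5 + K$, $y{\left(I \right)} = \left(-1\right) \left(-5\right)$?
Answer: $2972$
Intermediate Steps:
$y{\left(I \right)} = 5$
$t{\left(K \right)} = 6 K$ ($t{\left(K \right)} = 5 K + K = 6 K$)
$2942 + a{\left(t{\left(y{\left(m{\left(-4,3 \right)} \right)} \right)} \right)} = 2942 + 6 \cdot 5 = 2942 + 30 = 2972$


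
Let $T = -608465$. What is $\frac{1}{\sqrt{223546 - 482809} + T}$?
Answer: $- \frac{608465}{370229915488} - \frac{3 i \sqrt{28807}}{370229915488} \approx -1.6435 \cdot 10^{-6} - 1.3753 \cdot 10^{-9} i$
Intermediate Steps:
$\frac{1}{\sqrt{223546 - 482809} + T} = \frac{1}{\sqrt{223546 - 482809} - 608465} = \frac{1}{\sqrt{-259263} - 608465} = \frac{1}{3 i \sqrt{28807} - 608465} = \frac{1}{-608465 + 3 i \sqrt{28807}}$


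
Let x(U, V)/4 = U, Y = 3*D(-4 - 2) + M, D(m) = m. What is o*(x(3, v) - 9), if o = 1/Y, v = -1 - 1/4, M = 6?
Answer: -¼ ≈ -0.25000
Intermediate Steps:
Y = -12 (Y = 3*(-4 - 2) + 6 = 3*(-6) + 6 = -18 + 6 = -12)
v = -5/4 (v = -1 - 1*¼ = -1 - ¼ = -5/4 ≈ -1.2500)
x(U, V) = 4*U
o = -1/12 (o = 1/(-12) = -1/12 ≈ -0.083333)
o*(x(3, v) - 9) = -(4*3 - 9)/12 = -(12 - 9)/12 = -1/12*3 = -¼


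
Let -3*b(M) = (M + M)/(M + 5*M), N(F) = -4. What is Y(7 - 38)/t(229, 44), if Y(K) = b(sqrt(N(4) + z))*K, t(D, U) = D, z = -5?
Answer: 31/2061 ≈ 0.015041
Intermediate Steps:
b(M) = -1/9 (b(M) = -(M + M)/(3*(M + 5*M)) = -2*M/(3*(6*M)) = -2*M*1/(6*M)/3 = -1/3*1/3 = -1/9)
Y(K) = -K/9
Y(7 - 38)/t(229, 44) = -(7 - 38)/9/229 = -1/9*(-31)*(1/229) = (31/9)*(1/229) = 31/2061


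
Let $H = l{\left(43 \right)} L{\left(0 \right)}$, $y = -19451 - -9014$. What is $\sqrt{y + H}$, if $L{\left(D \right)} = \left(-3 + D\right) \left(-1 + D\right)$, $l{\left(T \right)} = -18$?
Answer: $i \sqrt{10491} \approx 102.43 i$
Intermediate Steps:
$y = -10437$ ($y = -19451 + 9014 = -10437$)
$L{\left(D \right)} = \left(-1 + D\right) \left(-3 + D\right)$
$H = -54$ ($H = - 18 \left(3 + 0^{2} - 0\right) = - 18 \left(3 + 0 + 0\right) = \left(-18\right) 3 = -54$)
$\sqrt{y + H} = \sqrt{-10437 - 54} = \sqrt{-10491} = i \sqrt{10491}$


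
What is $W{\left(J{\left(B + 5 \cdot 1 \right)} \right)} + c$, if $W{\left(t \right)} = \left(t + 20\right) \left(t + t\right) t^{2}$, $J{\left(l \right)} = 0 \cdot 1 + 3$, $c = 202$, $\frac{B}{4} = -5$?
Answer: $1444$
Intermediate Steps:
$B = -20$ ($B = 4 \left(-5\right) = -20$)
$J{\left(l \right)} = 3$ ($J{\left(l \right)} = 0 + 3 = 3$)
$W{\left(t \right)} = 2 t^{3} \left(20 + t\right)$ ($W{\left(t \right)} = \left(20 + t\right) 2 t t^{2} = 2 t \left(20 + t\right) t^{2} = 2 t^{3} \left(20 + t\right)$)
$W{\left(J{\left(B + 5 \cdot 1 \right)} \right)} + c = 2 \cdot 3^{3} \left(20 + 3\right) + 202 = 2 \cdot 27 \cdot 23 + 202 = 1242 + 202 = 1444$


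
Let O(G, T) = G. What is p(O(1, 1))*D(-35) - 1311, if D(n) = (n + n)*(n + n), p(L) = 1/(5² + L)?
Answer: -14593/13 ≈ -1122.5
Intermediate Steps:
p(L) = 1/(25 + L)
D(n) = 4*n² (D(n) = (2*n)*(2*n) = 4*n²)
p(O(1, 1))*D(-35) - 1311 = (4*(-35)²)/(25 + 1) - 1311 = (4*1225)/26 - 1311 = (1/26)*4900 - 1311 = 2450/13 - 1311 = -14593/13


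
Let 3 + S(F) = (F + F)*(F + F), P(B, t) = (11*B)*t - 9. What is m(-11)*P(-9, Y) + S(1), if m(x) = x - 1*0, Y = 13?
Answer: 14257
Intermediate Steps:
P(B, t) = -9 + 11*B*t (P(B, t) = 11*B*t - 9 = -9 + 11*B*t)
S(F) = -3 + 4*F² (S(F) = -3 + (F + F)*(F + F) = -3 + (2*F)*(2*F) = -3 + 4*F²)
m(x) = x (m(x) = x + 0 = x)
m(-11)*P(-9, Y) + S(1) = -11*(-9 + 11*(-9)*13) + (-3 + 4*1²) = -11*(-9 - 1287) + (-3 + 4*1) = -11*(-1296) + (-3 + 4) = 14256 + 1 = 14257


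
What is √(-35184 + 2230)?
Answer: I*√32954 ≈ 181.53*I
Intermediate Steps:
√(-35184 + 2230) = √(-32954) = I*√32954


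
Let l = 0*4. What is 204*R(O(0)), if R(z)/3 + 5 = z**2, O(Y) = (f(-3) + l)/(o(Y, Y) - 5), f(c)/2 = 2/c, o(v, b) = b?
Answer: -75412/25 ≈ -3016.5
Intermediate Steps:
f(c) = 4/c (f(c) = 2*(2/c) = 4/c)
l = 0
O(Y) = -4/(3*(-5 + Y)) (O(Y) = (4/(-3) + 0)/(Y - 5) = (4*(-1/3) + 0)/(-5 + Y) = (-4/3 + 0)/(-5 + Y) = -4/(3*(-5 + Y)))
R(z) = -15 + 3*z**2
204*R(O(0)) = 204*(-15 + 3*(-4/(-15 + 3*0))**2) = 204*(-15 + 3*(-4/(-15 + 0))**2) = 204*(-15 + 3*(-4/(-15))**2) = 204*(-15 + 3*(-4*(-1/15))**2) = 204*(-15 + 3*(4/15)**2) = 204*(-15 + 3*(16/225)) = 204*(-15 + 16/75) = 204*(-1109/75) = -75412/25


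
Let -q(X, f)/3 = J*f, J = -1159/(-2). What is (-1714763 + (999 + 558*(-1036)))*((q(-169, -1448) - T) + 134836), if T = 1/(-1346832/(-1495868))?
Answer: -511662374068501715/84177 ≈ -6.0784e+12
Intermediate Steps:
T = 373967/336708 (T = 1/(-1346832*(-1/1495868)) = 1/(336708/373967) = 373967/336708 ≈ 1.1107)
J = 1159/2 (J = -1159*(-½) = 1159/2 ≈ 579.50)
q(X, f) = -3477*f/2
(-1714763 + (999 + 558*(-1036)))*((q(-169, -1448) - T) + 134836) = (-1714763 + (999 + 558*(-1036)))*((-3477/2*(-1448) - 1*373967/336708) + 134836) = (-1714763 + (999 - 578088))*((2517348 - 373967/336708) + 134836) = (-1714763 - 577089)*(847610836417/336708 + 134836) = -2291852*893011196305/336708 = -511662374068501715/84177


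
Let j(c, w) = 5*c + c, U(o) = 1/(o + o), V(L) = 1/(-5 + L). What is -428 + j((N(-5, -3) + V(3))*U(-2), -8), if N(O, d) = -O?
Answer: -1739/4 ≈ -434.75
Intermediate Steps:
U(o) = 1/(2*o)
j(c, w) = 6*c
-428 + j((N(-5, -3) + V(3))*U(-2), -8) = -428 + 6*((-1*(-5) + 1/(-5 + 3))*((1/2)/(-2))) = -428 + 6*((5 + 1/(-2))*((1/2)*(-1/2))) = -428 + 6*((5 - 1/2)*(-1/4)) = -428 + 6*((9/2)*(-1/4)) = -428 + 6*(-9/8) = -428 - 27/4 = -1739/4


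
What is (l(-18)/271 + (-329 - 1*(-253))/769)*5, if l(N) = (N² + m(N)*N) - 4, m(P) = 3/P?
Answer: 1138955/208399 ≈ 5.4653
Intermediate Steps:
l(N) = -1 + N² (l(N) = (N² + (3/N)*N) - 4 = (N² + 3) - 4 = (3 + N²) - 4 = -1 + N²)
(l(-18)/271 + (-329 - 1*(-253))/769)*5 = ((-1 + (-18)²)/271 + (-329 - 1*(-253))/769)*5 = ((-1 + 324)*(1/271) + (-329 + 253)*(1/769))*5 = (323*(1/271) - 76*1/769)*5 = (323/271 - 76/769)*5 = (227791/208399)*5 = 1138955/208399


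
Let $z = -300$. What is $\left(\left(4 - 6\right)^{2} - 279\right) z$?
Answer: $82500$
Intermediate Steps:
$\left(\left(4 - 6\right)^{2} - 279\right) z = \left(\left(4 - 6\right)^{2} - 279\right) \left(-300\right) = \left(\left(-2\right)^{2} - 279\right) \left(-300\right) = \left(4 - 279\right) \left(-300\right) = \left(-275\right) \left(-300\right) = 82500$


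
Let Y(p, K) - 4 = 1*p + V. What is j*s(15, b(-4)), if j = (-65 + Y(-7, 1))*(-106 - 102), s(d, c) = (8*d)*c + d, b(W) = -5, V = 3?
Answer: -7909200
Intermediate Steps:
Y(p, K) = 7 + p (Y(p, K) = 4 + (1*p + 3) = 4 + (p + 3) = 4 + (3 + p) = 7 + p)
s(d, c) = d + 8*c*d (s(d, c) = 8*c*d + d = d + 8*c*d)
j = 13520 (j = (-65 + (7 - 7))*(-106 - 102) = (-65 + 0)*(-208) = -65*(-208) = 13520)
j*s(15, b(-4)) = 13520*(15*(1 + 8*(-5))) = 13520*(15*(1 - 40)) = 13520*(15*(-39)) = 13520*(-585) = -7909200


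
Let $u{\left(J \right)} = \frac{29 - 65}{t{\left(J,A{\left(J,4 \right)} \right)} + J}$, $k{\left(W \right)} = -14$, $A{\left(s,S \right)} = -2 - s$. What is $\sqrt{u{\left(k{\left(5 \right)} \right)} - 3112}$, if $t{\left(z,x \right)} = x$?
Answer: $i \sqrt{3094} \approx 55.624 i$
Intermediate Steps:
$u{\left(J \right)} = 18$ ($u{\left(J \right)} = \frac{29 - 65}{\left(-2 - J\right) + J} = - \frac{36}{-2} = \left(-36\right) \left(- \frac{1}{2}\right) = 18$)
$\sqrt{u{\left(k{\left(5 \right)} \right)} - 3112} = \sqrt{18 - 3112} = \sqrt{-3094} = i \sqrt{3094}$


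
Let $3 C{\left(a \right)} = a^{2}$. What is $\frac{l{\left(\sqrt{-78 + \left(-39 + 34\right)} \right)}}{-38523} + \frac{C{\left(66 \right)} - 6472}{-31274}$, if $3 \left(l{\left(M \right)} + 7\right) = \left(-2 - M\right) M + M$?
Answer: $\frac{289108696}{1807152453} + \frac{i \sqrt{83}}{115569} \approx 0.15998 + 7.8831 \cdot 10^{-5} i$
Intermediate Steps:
$C{\left(a \right)} = \frac{a^{2}}{3}$
$l{\left(M \right)} = -7 + \frac{M}{3} + \frac{M \left(-2 - M\right)}{3}$ ($l{\left(M \right)} = -7 + \frac{\left(-2 - M\right) M + M}{3} = -7 + \frac{M \left(-2 - M\right) + M}{3} = -7 + \frac{M + M \left(-2 - M\right)}{3} = -7 + \left(\frac{M}{3} + \frac{M \left(-2 - M\right)}{3}\right) = -7 + \frac{M}{3} + \frac{M \left(-2 - M\right)}{3}$)
$\frac{l{\left(\sqrt{-78 + \left(-39 + 34\right)} \right)}}{-38523} + \frac{C{\left(66 \right)} - 6472}{-31274} = \frac{-7 - \frac{\sqrt{-78 + \left(-39 + 34\right)}}{3} - \frac{\left(\sqrt{-78 + \left(-39 + 34\right)}\right)^{2}}{3}}{-38523} + \frac{\frac{66^{2}}{3} - 6472}{-31274} = \left(-7 - \frac{\sqrt{-78 - 5}}{3} - \frac{\left(\sqrt{-78 - 5}\right)^{2}}{3}\right) \left(- \frac{1}{38523}\right) + \left(\frac{1}{3} \cdot 4356 - 6472\right) \left(- \frac{1}{31274}\right) = \left(-7 - \frac{\sqrt{-83}}{3} - \frac{\left(\sqrt{-83}\right)^{2}}{3}\right) \left(- \frac{1}{38523}\right) + \left(1452 - 6472\right) \left(- \frac{1}{31274}\right) = \left(-7 - \frac{i \sqrt{83}}{3} - \frac{\left(i \sqrt{83}\right)^{2}}{3}\right) \left(- \frac{1}{38523}\right) - - \frac{2510}{15637} = \left(-7 - \frac{i \sqrt{83}}{3} - - \frac{83}{3}\right) \left(- \frac{1}{38523}\right) + \frac{2510}{15637} = \left(-7 - \frac{i \sqrt{83}}{3} + \frac{83}{3}\right) \left(- \frac{1}{38523}\right) + \frac{2510}{15637} = \left(\frac{62}{3} - \frac{i \sqrt{83}}{3}\right) \left(- \frac{1}{38523}\right) + \frac{2510}{15637} = \left(- \frac{62}{115569} + \frac{i \sqrt{83}}{115569}\right) + \frac{2510}{15637} = \frac{289108696}{1807152453} + \frac{i \sqrt{83}}{115569}$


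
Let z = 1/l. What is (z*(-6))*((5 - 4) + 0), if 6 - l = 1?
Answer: -6/5 ≈ -1.2000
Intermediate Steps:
l = 5 (l = 6 - 1*1 = 6 - 1 = 5)
z = 1/5 ≈ 0.20000
(z*(-6))*((5 - 4) + 0) = ((1/5)*(-6))*((5 - 4) + 0) = -6*(1 + 0)/5 = -6/5*1 = -6/5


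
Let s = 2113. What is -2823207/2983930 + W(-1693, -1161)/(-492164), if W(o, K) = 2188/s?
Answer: -733994891194741/775778929877690 ≈ -0.94614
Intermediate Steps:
W(o, K) = 2188/2113
-2823207/2983930 + W(-1693, -1161)/(-492164) = -2823207/2983930 + (2188/2113)/(-492164) = -2823207*1/2983930 + (2188/2113)*(-1/492164) = -2823207/2983930 - 547/259985633 = -733994891194741/775778929877690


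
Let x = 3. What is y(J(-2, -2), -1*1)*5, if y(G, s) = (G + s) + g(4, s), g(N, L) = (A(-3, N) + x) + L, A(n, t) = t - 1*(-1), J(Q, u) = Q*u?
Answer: 50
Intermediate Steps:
A(n, t) = 1 + t (A(n, t) = t + 1 = 1 + t)
g(N, L) = 4 + L + N (g(N, L) = ((1 + N) + 3) + L = (4 + N) + L = 4 + L + N)
y(G, s) = 8 + G + 2*s (y(G, s) = (G + s) + (4 + s + 4) = (G + s) + (8 + s) = 8 + G + 2*s)
y(J(-2, -2), -1*1)*5 = (8 - 2*(-2) + 2*(-1*1))*5 = (8 + 4 + 2*(-1))*5 = (8 + 4 - 2)*5 = 10*5 = 50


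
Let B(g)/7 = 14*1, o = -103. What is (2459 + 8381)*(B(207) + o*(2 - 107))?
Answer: 118296920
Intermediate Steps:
B(g) = 98 (B(g) = 7*(14*1) = 7*14 = 98)
(2459 + 8381)*(B(207) + o*(2 - 107)) = (2459 + 8381)*(98 - 103*(2 - 107)) = 10840*(98 - 103*(-105)) = 10840*(98 + 10815) = 10840*10913 = 118296920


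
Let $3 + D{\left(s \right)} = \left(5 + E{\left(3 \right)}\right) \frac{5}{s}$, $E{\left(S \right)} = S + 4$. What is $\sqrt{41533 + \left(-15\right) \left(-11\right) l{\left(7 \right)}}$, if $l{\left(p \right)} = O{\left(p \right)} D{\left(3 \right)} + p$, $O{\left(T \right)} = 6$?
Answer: $\sqrt{59518} \approx 243.96$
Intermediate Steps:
$E{\left(S \right)} = 4 + S$
$D{\left(s \right)} = -3 + \frac{60}{s}$ ($D{\left(s \right)} = -3 + \left(5 + \left(4 + 3\right)\right) \frac{5}{s} = -3 + \left(5 + 7\right) \frac{5}{s} = -3 + 12 \frac{5}{s} = -3 + \frac{60}{s}$)
$l{\left(p \right)} = 102 + p$ ($l{\left(p \right)} = 6 \left(-3 + \frac{60}{3}\right) + p = 6 \left(-3 + 60 \cdot \frac{1}{3}\right) + p = 6 \left(-3 + 20\right) + p = 6 \cdot 17 + p = 102 + p$)
$\sqrt{41533 + \left(-15\right) \left(-11\right) l{\left(7 \right)}} = \sqrt{41533 + \left(-15\right) \left(-11\right) \left(102 + 7\right)} = \sqrt{41533 + 165 \cdot 109} = \sqrt{41533 + 17985} = \sqrt{59518}$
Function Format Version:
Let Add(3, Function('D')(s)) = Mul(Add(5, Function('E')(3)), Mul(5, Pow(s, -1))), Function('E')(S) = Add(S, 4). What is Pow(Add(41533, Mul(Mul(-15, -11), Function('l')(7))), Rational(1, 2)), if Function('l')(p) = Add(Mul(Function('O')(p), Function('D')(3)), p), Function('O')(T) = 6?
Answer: Pow(59518, Rational(1, 2)) ≈ 243.96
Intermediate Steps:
Function('E')(S) = Add(4, S)
Function('D')(s) = Add(-3, Mul(60, Pow(s, -1))) (Function('D')(s) = Add(-3, Mul(Add(5, Add(4, 3)), Mul(5, Pow(s, -1)))) = Add(-3, Mul(Add(5, 7), Mul(5, Pow(s, -1)))) = Add(-3, Mul(12, Mul(5, Pow(s, -1)))) = Add(-3, Mul(60, Pow(s, -1))))
Function('l')(p) = Add(102, p) (Function('l')(p) = Add(Mul(6, Add(-3, Mul(60, Pow(3, -1)))), p) = Add(Mul(6, Add(-3, Mul(60, Rational(1, 3)))), p) = Add(Mul(6, Add(-3, 20)), p) = Add(Mul(6, 17), p) = Add(102, p))
Pow(Add(41533, Mul(Mul(-15, -11), Function('l')(7))), Rational(1, 2)) = Pow(Add(41533, Mul(Mul(-15, -11), Add(102, 7))), Rational(1, 2)) = Pow(Add(41533, Mul(165, 109)), Rational(1, 2)) = Pow(Add(41533, 17985), Rational(1, 2)) = Pow(59518, Rational(1, 2))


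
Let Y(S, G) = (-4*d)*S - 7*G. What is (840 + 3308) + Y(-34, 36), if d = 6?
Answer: 4712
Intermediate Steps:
Y(S, G) = -24*S - 7*G (Y(S, G) = (-4*6)*S - 7*G = -24*S - 7*G)
(840 + 3308) + Y(-34, 36) = (840 + 3308) + (-24*(-34) - 7*36) = 4148 + (816 - 252) = 4148 + 564 = 4712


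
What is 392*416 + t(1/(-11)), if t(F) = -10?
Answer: 163062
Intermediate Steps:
392*416 + t(1/(-11)) = 392*416 - 10 = 163072 - 10 = 163062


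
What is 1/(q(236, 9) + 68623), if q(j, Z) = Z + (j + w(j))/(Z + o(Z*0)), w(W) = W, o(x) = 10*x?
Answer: 9/618160 ≈ 1.4559e-5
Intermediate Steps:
q(j, Z) = Z + 2*j/Z (q(j, Z) = Z + (j + j)/(Z + 10*(Z*0)) = Z + (2*j)/(Z + 10*0) = Z + (2*j)/(Z + 0) = Z + (2*j)/Z = Z + 2*j/Z)
1/(q(236, 9) + 68623) = 1/((9 + 2*236/9) + 68623) = 1/((9 + 2*236*(1/9)) + 68623) = 1/((9 + 472/9) + 68623) = 1/(553/9 + 68623) = 1/(618160/9) = 9/618160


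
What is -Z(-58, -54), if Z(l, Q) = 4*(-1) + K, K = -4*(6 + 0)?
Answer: 28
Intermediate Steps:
K = -24 (K = -4*6 = -24)
Z(l, Q) = -28 (Z(l, Q) = 4*(-1) - 24 = -4 - 24 = -28)
-Z(-58, -54) = -1*(-28) = 28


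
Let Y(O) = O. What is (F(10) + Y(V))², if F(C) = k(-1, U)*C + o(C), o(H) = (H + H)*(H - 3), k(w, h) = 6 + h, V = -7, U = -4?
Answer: 23409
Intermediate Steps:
o(H) = 2*H*(-3 + H) (o(H) = (2*H)*(-3 + H) = 2*H*(-3 + H))
F(C) = 2*C + 2*C*(-3 + C) (F(C) = (6 - 4)*C + 2*C*(-3 + C) = 2*C + 2*C*(-3 + C))
(F(10) + Y(V))² = (2*10*(-2 + 10) - 7)² = (2*10*8 - 7)² = (160 - 7)² = 153² = 23409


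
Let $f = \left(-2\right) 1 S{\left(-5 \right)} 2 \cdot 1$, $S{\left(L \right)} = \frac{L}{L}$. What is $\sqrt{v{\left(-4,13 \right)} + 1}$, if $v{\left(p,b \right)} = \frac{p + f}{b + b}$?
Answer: $\frac{3 \sqrt{13}}{13} \approx 0.83205$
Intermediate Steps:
$S{\left(L \right)} = 1$
$f = -4$ ($f = \left(-2\right) 1 \cdot 1 \cdot 2 \cdot 1 = - 2 \cdot 2 \cdot 1 = \left(-2\right) 2 = -4$)
$v{\left(p,b \right)} = \frac{-4 + p}{2 b}$ ($v{\left(p,b \right)} = \frac{p - 4}{b + b} = \frac{-4 + p}{2 b}$)
$\sqrt{v{\left(-4,13 \right)} + 1} = \sqrt{\frac{-4 - 4}{2 \cdot 13} + 1} = \sqrt{\frac{1}{2} \cdot \frac{1}{13} \left(-8\right) + 1} = \sqrt{- \frac{4}{13} + 1} = \sqrt{\frac{9}{13}} = \frac{3 \sqrt{13}}{13}$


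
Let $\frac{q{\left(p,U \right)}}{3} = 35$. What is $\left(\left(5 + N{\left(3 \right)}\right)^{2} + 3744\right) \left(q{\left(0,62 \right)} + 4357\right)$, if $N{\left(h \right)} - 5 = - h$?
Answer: $16924366$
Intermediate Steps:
$N{\left(h \right)} = 5 - h$
$q{\left(p,U \right)} = 105$ ($q{\left(p,U \right)} = 3 \cdot 35 = 105$)
$\left(\left(5 + N{\left(3 \right)}\right)^{2} + 3744\right) \left(q{\left(0,62 \right)} + 4357\right) = \left(\left(5 + \left(5 - 3\right)\right)^{2} + 3744\right) \left(105 + 4357\right) = \left(\left(5 + \left(5 - 3\right)\right)^{2} + 3744\right) 4462 = \left(\left(5 + 2\right)^{2} + 3744\right) 4462 = \left(7^{2} + 3744\right) 4462 = \left(49 + 3744\right) 4462 = 3793 \cdot 4462 = 16924366$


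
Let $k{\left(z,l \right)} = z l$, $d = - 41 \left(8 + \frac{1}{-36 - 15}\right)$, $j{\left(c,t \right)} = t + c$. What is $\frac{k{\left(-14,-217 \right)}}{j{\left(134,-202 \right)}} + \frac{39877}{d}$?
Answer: $- \frac{94494271}{567358} \approx -166.55$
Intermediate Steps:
$j{\left(c,t \right)} = c + t$
$d = - \frac{16687}{51}$ ($d = - 41 \left(8 + \frac{1}{-51}\right) = - 41 \left(8 - \frac{1}{51}\right) = \left(-41\right) \frac{407}{51} = - \frac{16687}{51} \approx -327.2$)
$k{\left(z,l \right)} = l z$
$\frac{k{\left(-14,-217 \right)}}{j{\left(134,-202 \right)}} + \frac{39877}{d} = \frac{\left(-217\right) \left(-14\right)}{134 - 202} + \frac{39877}{- \frac{16687}{51}} = \frac{3038}{-68} + 39877 \left(- \frac{51}{16687}\right) = 3038 \left(- \frac{1}{68}\right) - \frac{2033727}{16687} = - \frac{1519}{34} - \frac{2033727}{16687} = - \frac{94494271}{567358}$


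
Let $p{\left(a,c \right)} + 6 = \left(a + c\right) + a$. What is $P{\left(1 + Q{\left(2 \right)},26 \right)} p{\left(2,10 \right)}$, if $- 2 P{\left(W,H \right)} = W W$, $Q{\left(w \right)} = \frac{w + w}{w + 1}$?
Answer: $- \frac{196}{9} \approx -21.778$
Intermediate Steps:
$p{\left(a,c \right)} = -6 + c + 2 a$ ($p{\left(a,c \right)} = -6 + \left(\left(a + c\right) + a\right) = -6 + \left(c + 2 a\right) = -6 + c + 2 a$)
$Q{\left(w \right)} = \frac{2 w}{1 + w}$
$P{\left(W,H \right)} = - \frac{W^{2}}{2}$ ($P{\left(W,H \right)} = - \frac{W W}{2} = - \frac{W^{2}}{2}$)
$P{\left(1 + Q{\left(2 \right)},26 \right)} p{\left(2,10 \right)} = - \frac{\left(1 + 2 \cdot 2 \frac{1}{1 + 2}\right)^{2}}{2} \left(-6 + 10 + 2 \cdot 2\right) = - \frac{\left(1 + 2 \cdot 2 \cdot \frac{1}{3}\right)^{2}}{2} \left(-6 + 10 + 4\right) = - \frac{\left(1 + 2 \cdot 2 \cdot \frac{1}{3}\right)^{2}}{2} \cdot 8 = - \frac{\left(1 + \frac{4}{3}\right)^{2}}{2} \cdot 8 = - \frac{\left(\frac{7}{3}\right)^{2}}{2} \cdot 8 = \left(- \frac{1}{2}\right) \frac{49}{9} \cdot 8 = \left(- \frac{49}{18}\right) 8 = - \frac{196}{9}$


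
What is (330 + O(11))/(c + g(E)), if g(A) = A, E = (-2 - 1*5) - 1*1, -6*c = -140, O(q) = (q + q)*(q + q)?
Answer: 1221/23 ≈ 53.087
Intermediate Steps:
O(q) = 4*q² (O(q) = (2*q)*(2*q) = 4*q²)
c = 70/3 (c = -⅙*(-140) = 70/3 ≈ 23.333)
E = -8 (E = (-2 - 5) - 1 = -7 - 1 = -8)
(330 + O(11))/(c + g(E)) = (330 + 4*11²)/(70/3 - 8) = (330 + 4*121)/(46/3) = (330 + 484)*(3/46) = 814*(3/46) = 1221/23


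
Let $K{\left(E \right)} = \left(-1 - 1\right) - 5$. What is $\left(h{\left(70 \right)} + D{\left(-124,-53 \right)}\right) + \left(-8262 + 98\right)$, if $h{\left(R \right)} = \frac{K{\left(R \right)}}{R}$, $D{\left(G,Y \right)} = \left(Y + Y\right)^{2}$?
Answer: $\frac{30719}{10} \approx 3071.9$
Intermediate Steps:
$K{\left(E \right)} = -7$ ($K{\left(E \right)} = -2 - 5 = -7$)
$D{\left(G,Y \right)} = 4 Y^{2}$ ($D{\left(G,Y \right)} = \left(2 Y\right)^{2} = 4 Y^{2}$)
$h{\left(R \right)} = - \frac{7}{R}$
$\left(h{\left(70 \right)} + D{\left(-124,-53 \right)}\right) + \left(-8262 + 98\right) = \left(- \frac{7}{70} + 4 \left(-53\right)^{2}\right) + \left(-8262 + 98\right) = \left(\left(-7\right) \frac{1}{70} + 4 \cdot 2809\right) - 8164 = \left(- \frac{1}{10} + 11236\right) - 8164 = \frac{112359}{10} - 8164 = \frac{30719}{10}$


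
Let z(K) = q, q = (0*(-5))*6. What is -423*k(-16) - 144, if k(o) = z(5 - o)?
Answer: -144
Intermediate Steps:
q = 0 (q = 0*6 = 0)
z(K) = 0
k(o) = 0
-423*k(-16) - 144 = -423*0 - 144 = 0 - 144 = -144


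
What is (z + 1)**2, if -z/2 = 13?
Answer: 625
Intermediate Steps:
z = -26 (z = -2*13 = -26)
(z + 1)**2 = (-26 + 1)**2 = (-25)**2 = 625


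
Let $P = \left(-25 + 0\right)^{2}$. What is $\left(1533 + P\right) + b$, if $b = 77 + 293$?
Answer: $2528$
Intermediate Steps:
$b = 370$
$P = 625$ ($P = \left(-25\right)^{2} = 625$)
$\left(1533 + P\right) + b = \left(1533 + 625\right) + 370 = 2158 + 370 = 2528$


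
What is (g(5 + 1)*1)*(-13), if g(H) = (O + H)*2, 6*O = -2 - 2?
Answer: -416/3 ≈ -138.67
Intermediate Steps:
O = -2/3 (O = (-2 - 2)/6 = (1/6)*(-4) = -2/3 ≈ -0.66667)
g(H) = -4/3 + 2*H (g(H) = (-2/3 + H)*2 = -4/3 + 2*H)
(g(5 + 1)*1)*(-13) = ((-4/3 + 2*(5 + 1))*1)*(-13) = ((-4/3 + 2*6)*1)*(-13) = ((-4/3 + 12)*1)*(-13) = ((32/3)*1)*(-13) = (32/3)*(-13) = -416/3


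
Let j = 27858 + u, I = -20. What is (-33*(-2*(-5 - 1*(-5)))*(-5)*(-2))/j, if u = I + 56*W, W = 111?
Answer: 0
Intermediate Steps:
u = 6196 (u = -20 + 56*111 = -20 + 6216 = 6196)
j = 34054 (j = 27858 + 6196 = 34054)
(-33*(-2*(-5 - 1*(-5)))*(-5)*(-2))/j = (-33*(-2*(-5 - 1*(-5)))*(-5)*(-2))/34054 = (-33*(-2*(-5 + 5))*(-5)*(-2))*(1/34054) = (-33*(-2*0)*(-5)*(-2))*(1/34054) = (-0*(-5)*(-2))*(1/34054) = (-33*0*(-2))*(1/34054) = (0*(-2))*(1/34054) = 0*(1/34054) = 0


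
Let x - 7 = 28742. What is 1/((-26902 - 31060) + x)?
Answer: -1/29213 ≈ -3.4231e-5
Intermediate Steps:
x = 28749 (x = 7 + 28742 = 28749)
1/((-26902 - 31060) + x) = 1/((-26902 - 31060) + 28749) = 1/(-57962 + 28749) = 1/(-29213) = -1/29213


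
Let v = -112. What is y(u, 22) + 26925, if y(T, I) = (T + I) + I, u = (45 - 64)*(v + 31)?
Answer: 28508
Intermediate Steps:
u = 1539 (u = (45 - 64)*(-112 + 31) = -19*(-81) = 1539)
y(T, I) = T + 2*I (y(T, I) = (I + T) + I = T + 2*I)
y(u, 22) + 26925 = (1539 + 2*22) + 26925 = (1539 + 44) + 26925 = 1583 + 26925 = 28508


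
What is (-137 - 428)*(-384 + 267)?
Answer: 66105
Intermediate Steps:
(-137 - 428)*(-384 + 267) = -565*(-117) = 66105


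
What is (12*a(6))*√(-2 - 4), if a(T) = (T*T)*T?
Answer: 2592*I*√6 ≈ 6349.1*I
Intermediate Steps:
a(T) = T³ (a(T) = T²*T = T³)
(12*a(6))*√(-2 - 4) = (12*6³)*√(-2 - 4) = (12*216)*√(-6) = 2592*(I*√6) = 2592*I*√6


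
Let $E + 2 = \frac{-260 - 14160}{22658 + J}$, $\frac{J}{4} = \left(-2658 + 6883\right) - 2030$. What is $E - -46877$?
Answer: $\frac{736820915}{15719} \approx 46875.0$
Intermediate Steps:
$J = 8780$ ($J = 4 \left(\left(-2658 + 6883\right) - 2030\right) = 4 \left(4225 - 2030\right) = 4 \cdot 2195 = 8780$)
$E = - \frac{38648}{15719}$ ($E = -2 + \frac{-260 - 14160}{22658 + 8780} = -2 - \frac{14420}{31438} = -2 - \frac{7210}{15719} = - \frac{38648}{15719} \approx -2.4587$)
$E - -46877 = - \frac{38648}{15719} - -46877 = - \frac{38648}{15719} + 46877 = \frac{736820915}{15719}$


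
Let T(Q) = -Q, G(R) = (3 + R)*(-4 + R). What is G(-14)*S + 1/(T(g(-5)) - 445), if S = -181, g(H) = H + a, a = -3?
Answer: -15661207/437 ≈ -35838.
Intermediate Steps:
G(R) = (-4 + R)*(3 + R)
g(H) = -3 + H (g(H) = H - 3 = -3 + H)
G(-14)*S + 1/(T(g(-5)) - 445) = (-12 + (-14)**2 - 1*(-14))*(-181) + 1/(-(-3 - 5) - 445) = (-12 + 196 + 14)*(-181) + 1/(-1*(-8) - 445) = 198*(-181) + 1/(8 - 445) = -35838 + 1/(-437) = -35838 - 1/437 = -15661207/437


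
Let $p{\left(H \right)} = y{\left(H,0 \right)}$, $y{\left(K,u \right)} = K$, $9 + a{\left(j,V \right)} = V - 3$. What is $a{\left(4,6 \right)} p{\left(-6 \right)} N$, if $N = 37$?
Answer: $1332$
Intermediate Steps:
$a{\left(j,V \right)} = -12 + V$ ($a{\left(j,V \right)} = -9 + \left(V - 3\right) = -9 + \left(-3 + V\right) = -12 + V$)
$p{\left(H \right)} = H$
$a{\left(4,6 \right)} p{\left(-6 \right)} N = \left(-12 + 6\right) \left(-6\right) 37 = \left(-6\right) \left(-6\right) 37 = 36 \cdot 37 = 1332$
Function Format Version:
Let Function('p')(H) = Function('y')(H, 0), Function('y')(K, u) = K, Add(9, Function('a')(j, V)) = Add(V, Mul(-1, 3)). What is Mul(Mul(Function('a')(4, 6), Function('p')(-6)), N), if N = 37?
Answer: 1332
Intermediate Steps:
Function('a')(j, V) = Add(-12, V) (Function('a')(j, V) = Add(-9, Add(V, Mul(-1, 3))) = Add(-9, Add(V, -3)) = Add(-9, Add(-3, V)) = Add(-12, V))
Function('p')(H) = H
Mul(Mul(Function('a')(4, 6), Function('p')(-6)), N) = Mul(Mul(Add(-12, 6), -6), 37) = Mul(Mul(-6, -6), 37) = Mul(36, 37) = 1332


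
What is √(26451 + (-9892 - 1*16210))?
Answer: √349 ≈ 18.682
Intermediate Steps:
√(26451 + (-9892 - 1*16210)) = √(26451 + (-9892 - 16210)) = √(26451 - 26102) = √349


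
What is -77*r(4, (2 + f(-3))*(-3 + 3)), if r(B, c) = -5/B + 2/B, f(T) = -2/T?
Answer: 231/4 ≈ 57.750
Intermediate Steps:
r(B, c) = -3/B
-77*r(4, (2 + f(-3))*(-3 + 3)) = -(-231)/4 = -77*(-¾) = 231/4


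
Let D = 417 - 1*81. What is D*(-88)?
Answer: -29568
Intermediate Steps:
D = 336 (D = 417 - 81 = 336)
D*(-88) = 336*(-88) = -29568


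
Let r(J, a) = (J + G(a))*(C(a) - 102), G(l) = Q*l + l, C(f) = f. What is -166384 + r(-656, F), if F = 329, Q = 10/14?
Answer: -187268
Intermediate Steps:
Q = 5/7 (Q = 10*(1/14) = 5/7 ≈ 0.71429)
G(l) = 12*l/7 (G(l) = 5*l/7 + l = 12*l/7)
r(J, a) = (-102 + a)*(J + 12*a/7) (r(J, a) = (J + 12*a/7)*(a - 102) = (J + 12*a/7)*(-102 + a) = (-102 + a)*(J + 12*a/7))
-166384 + r(-656, F) = -166384 + (-102*(-656) - 1224/7*329 + (12/7)*329² - 656*329) = -166384 + (66912 - 57528 + (12/7)*108241 - 215824) = -166384 + (66912 - 57528 + 185556 - 215824) = -166384 - 20884 = -187268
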